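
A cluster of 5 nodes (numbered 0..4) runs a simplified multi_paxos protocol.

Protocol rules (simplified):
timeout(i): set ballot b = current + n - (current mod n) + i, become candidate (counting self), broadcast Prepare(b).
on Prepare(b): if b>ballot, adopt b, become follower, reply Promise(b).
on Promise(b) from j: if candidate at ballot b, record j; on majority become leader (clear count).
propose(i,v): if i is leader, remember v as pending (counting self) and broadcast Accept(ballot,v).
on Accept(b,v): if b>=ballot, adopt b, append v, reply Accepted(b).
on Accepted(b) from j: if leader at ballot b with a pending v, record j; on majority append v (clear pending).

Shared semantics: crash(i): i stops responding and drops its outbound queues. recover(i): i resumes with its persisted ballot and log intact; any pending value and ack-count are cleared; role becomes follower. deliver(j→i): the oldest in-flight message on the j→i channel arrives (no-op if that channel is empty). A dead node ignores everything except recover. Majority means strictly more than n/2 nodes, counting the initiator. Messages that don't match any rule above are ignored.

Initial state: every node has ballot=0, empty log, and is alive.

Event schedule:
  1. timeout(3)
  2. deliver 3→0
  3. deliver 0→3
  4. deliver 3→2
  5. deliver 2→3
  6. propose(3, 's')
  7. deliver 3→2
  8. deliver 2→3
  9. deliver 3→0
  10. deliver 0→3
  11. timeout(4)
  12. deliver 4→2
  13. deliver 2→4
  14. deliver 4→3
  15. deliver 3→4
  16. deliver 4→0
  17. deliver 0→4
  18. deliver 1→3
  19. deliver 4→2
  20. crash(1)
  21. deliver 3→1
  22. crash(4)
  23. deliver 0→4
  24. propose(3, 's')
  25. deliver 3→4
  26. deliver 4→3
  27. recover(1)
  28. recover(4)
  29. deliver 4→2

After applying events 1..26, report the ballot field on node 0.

after 1 — timeout(3): n3:cand/b8/[-]
after 2 — deliver 3→0: n0:foll/b8/[-]
after 3 — deliver 0→3: ·
after 4 — deliver 3→2: n2:foll/b8/[-]
after 5 — deliver 2→3: n3:lead/b8/[-]
after 6 — propose(3,'s'): ·
after 7 — deliver 3→2: n2:foll/b8/[s]
after 8 — deliver 2→3: ·
after 9 — deliver 3→0: n0:foll/b8/[s]
after 10 — deliver 0→3: n3:lead/b8/[s]
after 11 — timeout(4): n4:cand/b9/[-]
after 12 — deliver 4→2: n2:foll/b9/[s]
after 13 — deliver 2→4: ·
after 14 — deliver 4→3: n3:foll/b9/[s]
after 15 — deliver 3→4: ·
after 16 — deliver 4→0: n0:foll/b9/[s]
after 17 — deliver 0→4: n4:lead/b9/[-]
after 18 — deliver 1→3: ·
after 19 — deliver 4→2: ·
after 20 — crash(1): n1:✗foll/b0/[-]
after 21 — deliver 3→1: ·
after 22 — crash(4): n4:✗lead/b9/[-]
after 23 — deliver 0→4: ·
after 24 — propose(3,'s'): ·
after 25 — deliver 3→4: ·
after 26 — deliver 4→3: ·

9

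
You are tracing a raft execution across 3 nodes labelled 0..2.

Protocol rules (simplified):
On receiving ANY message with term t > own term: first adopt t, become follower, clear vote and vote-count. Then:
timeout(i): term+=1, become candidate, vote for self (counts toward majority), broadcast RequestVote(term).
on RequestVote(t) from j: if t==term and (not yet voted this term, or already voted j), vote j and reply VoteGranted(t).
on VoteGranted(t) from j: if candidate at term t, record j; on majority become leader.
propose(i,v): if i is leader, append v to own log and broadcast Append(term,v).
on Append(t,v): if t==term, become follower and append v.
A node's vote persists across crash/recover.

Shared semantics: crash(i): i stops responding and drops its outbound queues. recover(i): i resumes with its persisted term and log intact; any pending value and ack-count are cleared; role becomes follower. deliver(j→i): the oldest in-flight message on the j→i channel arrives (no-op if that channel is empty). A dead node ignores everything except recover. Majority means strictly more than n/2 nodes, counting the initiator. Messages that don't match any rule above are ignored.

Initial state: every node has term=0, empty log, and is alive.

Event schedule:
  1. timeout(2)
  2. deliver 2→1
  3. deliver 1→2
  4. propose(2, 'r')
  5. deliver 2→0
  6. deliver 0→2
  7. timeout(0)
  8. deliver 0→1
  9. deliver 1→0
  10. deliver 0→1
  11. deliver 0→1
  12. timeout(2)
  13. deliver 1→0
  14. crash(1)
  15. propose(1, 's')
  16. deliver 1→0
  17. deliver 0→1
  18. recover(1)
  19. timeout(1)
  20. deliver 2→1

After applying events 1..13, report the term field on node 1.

2

1. timeout(2):  <2:cand t1 ->
2. deliver 2→1:  <1:foll t1 ->
3. deliver 1→2:  <2:lead t1 ->
4. propose(2,'r'):  <2:lead t1 r>
5. deliver 2→0:  <0:foll t1 ->
6. deliver 0→2:  nop
7. timeout(0):  <0:cand t2 ->
8. deliver 0→1:  <1:foll t2 ->
9. deliver 1→0:  <0:lead t2 ->
10. deliver 0→1:  nop
11. deliver 0→1:  nop
12. timeout(2):  <2:cand t2 r>
13. deliver 1→0:  nop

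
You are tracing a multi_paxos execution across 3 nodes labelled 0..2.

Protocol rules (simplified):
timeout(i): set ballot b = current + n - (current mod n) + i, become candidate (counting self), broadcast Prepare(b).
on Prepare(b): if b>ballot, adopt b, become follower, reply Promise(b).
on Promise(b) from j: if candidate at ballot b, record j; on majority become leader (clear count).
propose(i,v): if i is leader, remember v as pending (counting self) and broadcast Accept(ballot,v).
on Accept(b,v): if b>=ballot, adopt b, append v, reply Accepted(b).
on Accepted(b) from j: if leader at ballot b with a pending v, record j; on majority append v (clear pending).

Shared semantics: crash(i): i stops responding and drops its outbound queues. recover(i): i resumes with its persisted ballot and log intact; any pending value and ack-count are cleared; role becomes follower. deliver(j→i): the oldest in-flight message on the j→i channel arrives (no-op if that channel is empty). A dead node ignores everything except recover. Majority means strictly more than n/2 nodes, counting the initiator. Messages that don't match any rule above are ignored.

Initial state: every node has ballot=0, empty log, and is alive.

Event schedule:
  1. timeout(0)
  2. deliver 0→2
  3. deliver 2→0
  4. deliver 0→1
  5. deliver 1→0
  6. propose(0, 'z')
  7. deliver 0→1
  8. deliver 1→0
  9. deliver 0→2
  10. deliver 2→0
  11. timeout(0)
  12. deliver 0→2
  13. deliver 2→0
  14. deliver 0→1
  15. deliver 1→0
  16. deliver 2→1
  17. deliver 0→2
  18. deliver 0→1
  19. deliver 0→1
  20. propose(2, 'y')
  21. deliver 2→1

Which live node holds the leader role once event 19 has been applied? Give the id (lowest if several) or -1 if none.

0

after 1 — timeout(0): n0:cand/b3/[-]
after 2 — deliver 0→2: n2:foll/b3/[-]
after 3 — deliver 2→0: n0:lead/b3/[-]
after 4 — deliver 0→1: n1:foll/b3/[-]
after 5 — deliver 1→0: ·
after 6 — propose(0,'z'): ·
after 7 — deliver 0→1: n1:foll/b3/[z]
after 8 — deliver 1→0: n0:lead/b3/[z]
after 9 — deliver 0→2: n2:foll/b3/[z]
after 10 — deliver 2→0: ·
after 11 — timeout(0): n0:cand/b6/[z]
after 12 — deliver 0→2: n2:foll/b6/[z]
after 13 — deliver 2→0: n0:lead/b6/[z]
after 14 — deliver 0→1: n1:foll/b6/[z]
after 15 — deliver 1→0: ·
after 16 — deliver 2→1: ·
after 17 — deliver 0→2: ·
after 18 — deliver 0→1: ·
after 19 — deliver 0→1: ·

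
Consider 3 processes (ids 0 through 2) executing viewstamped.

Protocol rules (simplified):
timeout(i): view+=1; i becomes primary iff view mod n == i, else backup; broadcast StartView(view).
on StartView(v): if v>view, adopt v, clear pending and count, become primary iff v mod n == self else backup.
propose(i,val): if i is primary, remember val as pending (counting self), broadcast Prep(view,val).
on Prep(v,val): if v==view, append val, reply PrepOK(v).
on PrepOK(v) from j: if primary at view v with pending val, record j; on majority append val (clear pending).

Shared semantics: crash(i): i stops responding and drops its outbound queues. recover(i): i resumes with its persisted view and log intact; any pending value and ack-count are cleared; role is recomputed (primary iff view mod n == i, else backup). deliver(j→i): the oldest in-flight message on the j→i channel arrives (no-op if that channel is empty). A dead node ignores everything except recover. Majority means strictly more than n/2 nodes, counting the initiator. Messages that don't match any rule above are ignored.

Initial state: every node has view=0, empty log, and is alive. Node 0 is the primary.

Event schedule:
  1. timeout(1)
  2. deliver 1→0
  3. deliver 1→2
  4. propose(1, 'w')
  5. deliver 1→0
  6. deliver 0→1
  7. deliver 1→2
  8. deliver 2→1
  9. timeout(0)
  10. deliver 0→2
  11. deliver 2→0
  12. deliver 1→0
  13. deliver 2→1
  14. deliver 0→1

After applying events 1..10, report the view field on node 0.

2

e1 timeout(1): 1[prim,v=1,-]
e2 deliver 1→0: 0[back,v=1,-]
e3 deliver 1→2: 2[back,v=1,-]
e4 propose(1,'w'): ·
e5 deliver 1→0: 0[back,v=1,w]
e6 deliver 0→1: 1[prim,v=1,w]
e7 deliver 1→2: 2[back,v=1,w]
e8 deliver 2→1: ·
e9 timeout(0): 0[back,v=2,w]
e10 deliver 0→2: 2[prim,v=2,w]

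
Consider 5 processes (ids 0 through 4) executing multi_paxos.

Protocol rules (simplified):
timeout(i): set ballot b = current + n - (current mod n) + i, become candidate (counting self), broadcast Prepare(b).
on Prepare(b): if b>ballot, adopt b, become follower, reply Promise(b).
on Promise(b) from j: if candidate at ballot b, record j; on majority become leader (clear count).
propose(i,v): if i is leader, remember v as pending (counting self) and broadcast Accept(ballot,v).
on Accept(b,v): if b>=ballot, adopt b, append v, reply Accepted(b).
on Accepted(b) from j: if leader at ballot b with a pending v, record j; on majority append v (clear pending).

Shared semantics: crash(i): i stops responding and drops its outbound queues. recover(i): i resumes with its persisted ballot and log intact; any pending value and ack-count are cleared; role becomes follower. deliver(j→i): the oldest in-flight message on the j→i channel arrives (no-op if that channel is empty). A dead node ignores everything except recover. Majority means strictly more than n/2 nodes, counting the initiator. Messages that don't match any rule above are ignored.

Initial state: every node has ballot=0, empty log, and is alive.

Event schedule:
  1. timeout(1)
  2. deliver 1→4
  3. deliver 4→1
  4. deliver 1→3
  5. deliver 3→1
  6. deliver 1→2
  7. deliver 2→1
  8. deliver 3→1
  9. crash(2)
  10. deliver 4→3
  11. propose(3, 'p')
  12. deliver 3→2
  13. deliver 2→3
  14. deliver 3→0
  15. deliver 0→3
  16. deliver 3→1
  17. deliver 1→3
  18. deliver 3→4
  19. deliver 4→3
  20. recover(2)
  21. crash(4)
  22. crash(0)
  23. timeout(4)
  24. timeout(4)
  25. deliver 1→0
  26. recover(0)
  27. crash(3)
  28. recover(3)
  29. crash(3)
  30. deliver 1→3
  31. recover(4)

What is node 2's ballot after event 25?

6

e1 timeout(1): 1[cand,b=6,-]
e2 deliver 1→4: 4[foll,b=6,-]
e3 deliver 4→1: ·
e4 deliver 1→3: 3[foll,b=6,-]
e5 deliver 3→1: 1[lead,b=6,-]
e6 deliver 1→2: 2[foll,b=6,-]
e7 deliver 2→1: ·
e8 deliver 3→1: ·
e9 crash(2): 2[✗foll,b=6,-]
e10 deliver 4→3: ·
e11 propose(3,'p'): ·
e12 deliver 3→2: ·
e13 deliver 2→3: ·
e14 deliver 3→0: ·
e15 deliver 0→3: ·
e16 deliver 3→1: ·
e17 deliver 1→3: ·
e18 deliver 3→4: ·
e19 deliver 4→3: ·
e20 recover(2): 2[foll,b=6,-]
e21 crash(4): 4[✗foll,b=6,-]
e22 crash(0): 0[✗foll,b=0,-]
e23 timeout(4): ·
e24 timeout(4): ·
e25 deliver 1→0: ·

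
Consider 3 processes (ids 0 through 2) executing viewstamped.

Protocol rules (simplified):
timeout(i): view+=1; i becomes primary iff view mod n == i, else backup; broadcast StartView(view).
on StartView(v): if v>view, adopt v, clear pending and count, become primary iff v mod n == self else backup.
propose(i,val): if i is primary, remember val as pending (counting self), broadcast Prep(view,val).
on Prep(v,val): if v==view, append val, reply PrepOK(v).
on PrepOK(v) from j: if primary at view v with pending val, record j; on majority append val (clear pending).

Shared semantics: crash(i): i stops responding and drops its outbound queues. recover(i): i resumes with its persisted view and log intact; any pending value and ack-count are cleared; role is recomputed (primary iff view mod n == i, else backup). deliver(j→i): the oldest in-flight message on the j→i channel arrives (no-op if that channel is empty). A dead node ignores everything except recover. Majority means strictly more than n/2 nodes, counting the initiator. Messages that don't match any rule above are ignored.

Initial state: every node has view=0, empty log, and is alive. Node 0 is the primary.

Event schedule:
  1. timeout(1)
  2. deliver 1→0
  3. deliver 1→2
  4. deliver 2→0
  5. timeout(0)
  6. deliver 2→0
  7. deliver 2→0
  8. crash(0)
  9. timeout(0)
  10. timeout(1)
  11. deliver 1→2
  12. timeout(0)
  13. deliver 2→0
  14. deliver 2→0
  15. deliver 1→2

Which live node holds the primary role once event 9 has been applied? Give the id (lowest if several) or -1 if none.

1

1. timeout(1):  <1:prim v1 ->
2. deliver 1→0:  <0:back v1 ->
3. deliver 1→2:  <2:back v1 ->
4. deliver 2→0:  nop
5. timeout(0):  <0:back v2 ->
6. deliver 2→0:  nop
7. deliver 2→0:  nop
8. crash(0):  <0:✗back v2 ->
9. timeout(0):  nop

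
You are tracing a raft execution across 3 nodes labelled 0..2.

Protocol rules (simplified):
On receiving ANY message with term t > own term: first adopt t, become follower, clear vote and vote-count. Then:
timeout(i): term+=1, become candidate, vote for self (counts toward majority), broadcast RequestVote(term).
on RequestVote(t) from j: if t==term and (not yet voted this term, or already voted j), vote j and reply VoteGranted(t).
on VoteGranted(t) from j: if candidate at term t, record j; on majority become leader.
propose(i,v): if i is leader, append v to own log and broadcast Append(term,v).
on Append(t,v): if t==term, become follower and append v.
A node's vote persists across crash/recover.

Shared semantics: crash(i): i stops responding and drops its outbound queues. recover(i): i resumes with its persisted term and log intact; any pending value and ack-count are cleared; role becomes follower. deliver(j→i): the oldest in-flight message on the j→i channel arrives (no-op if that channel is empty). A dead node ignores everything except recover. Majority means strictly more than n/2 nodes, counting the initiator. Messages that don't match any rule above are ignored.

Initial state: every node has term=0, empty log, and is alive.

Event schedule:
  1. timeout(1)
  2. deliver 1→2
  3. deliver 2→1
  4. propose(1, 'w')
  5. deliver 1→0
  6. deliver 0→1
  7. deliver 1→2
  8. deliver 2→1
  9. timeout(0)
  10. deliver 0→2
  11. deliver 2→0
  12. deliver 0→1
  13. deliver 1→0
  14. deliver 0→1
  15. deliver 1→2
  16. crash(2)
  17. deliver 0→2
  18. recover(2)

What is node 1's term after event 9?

step 1 timeout(1): 1={cand,t=1,log=-}
step 2 deliver 1→2: 2={foll,t=1,log=-}
step 3 deliver 2→1: 1={lead,t=1,log=-}
step 4 propose(1,'w'): 1={lead,t=1,log=w}
step 5 deliver 1→0: 0={foll,t=1,log=-}
step 6 deliver 0→1: —
step 7 deliver 1→2: 2={foll,t=1,log=w}
step 8 deliver 2→1: —
step 9 timeout(0): 0={cand,t=2,log=-}

1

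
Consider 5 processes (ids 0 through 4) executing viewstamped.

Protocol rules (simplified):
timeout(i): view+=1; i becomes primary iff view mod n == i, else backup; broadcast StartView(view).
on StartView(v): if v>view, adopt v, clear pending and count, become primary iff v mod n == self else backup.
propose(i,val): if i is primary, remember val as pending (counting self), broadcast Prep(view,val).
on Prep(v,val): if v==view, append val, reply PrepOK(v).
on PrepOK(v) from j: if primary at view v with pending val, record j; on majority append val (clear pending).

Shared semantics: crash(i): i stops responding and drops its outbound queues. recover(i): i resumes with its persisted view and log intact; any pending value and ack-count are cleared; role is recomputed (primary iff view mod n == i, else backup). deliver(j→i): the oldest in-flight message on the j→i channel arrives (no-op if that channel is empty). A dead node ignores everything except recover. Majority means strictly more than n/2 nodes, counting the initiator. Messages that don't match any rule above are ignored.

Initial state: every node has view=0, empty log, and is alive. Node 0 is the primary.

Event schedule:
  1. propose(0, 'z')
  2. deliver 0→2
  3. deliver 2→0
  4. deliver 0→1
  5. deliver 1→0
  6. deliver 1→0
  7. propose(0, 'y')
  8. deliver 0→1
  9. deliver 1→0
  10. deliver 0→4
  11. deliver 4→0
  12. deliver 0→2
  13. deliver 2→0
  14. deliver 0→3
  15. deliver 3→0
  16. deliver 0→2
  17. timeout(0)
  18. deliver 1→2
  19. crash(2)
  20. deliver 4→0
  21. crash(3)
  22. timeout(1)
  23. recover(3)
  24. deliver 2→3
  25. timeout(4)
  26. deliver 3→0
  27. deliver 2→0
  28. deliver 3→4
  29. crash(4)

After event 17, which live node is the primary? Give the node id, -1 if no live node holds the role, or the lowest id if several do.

[1] propose(0,'z') → ∅
[2] deliver 0→2 → N2(back v0 [z])
[3] deliver 2→0 → ∅
[4] deliver 0→1 → N1(back v0 [z])
[5] deliver 1→0 → N0(prim v0 [z])
[6] deliver 1→0 → ∅
[7] propose(0,'y') → ∅
[8] deliver 0→1 → N1(back v0 [z,y])
[9] deliver 1→0 → ∅
[10] deliver 0→4 → N4(back v0 [z])
[11] deliver 4→0 → N0(prim v0 [z,y])
[12] deliver 0→2 → N2(back v0 [z,y])
[13] deliver 2→0 → ∅
[14] deliver 0→3 → N3(back v0 [z])
[15] deliver 3→0 → ∅
[16] deliver 0→2 → ∅
[17] timeout(0) → N0(back v1 [z,y])

-1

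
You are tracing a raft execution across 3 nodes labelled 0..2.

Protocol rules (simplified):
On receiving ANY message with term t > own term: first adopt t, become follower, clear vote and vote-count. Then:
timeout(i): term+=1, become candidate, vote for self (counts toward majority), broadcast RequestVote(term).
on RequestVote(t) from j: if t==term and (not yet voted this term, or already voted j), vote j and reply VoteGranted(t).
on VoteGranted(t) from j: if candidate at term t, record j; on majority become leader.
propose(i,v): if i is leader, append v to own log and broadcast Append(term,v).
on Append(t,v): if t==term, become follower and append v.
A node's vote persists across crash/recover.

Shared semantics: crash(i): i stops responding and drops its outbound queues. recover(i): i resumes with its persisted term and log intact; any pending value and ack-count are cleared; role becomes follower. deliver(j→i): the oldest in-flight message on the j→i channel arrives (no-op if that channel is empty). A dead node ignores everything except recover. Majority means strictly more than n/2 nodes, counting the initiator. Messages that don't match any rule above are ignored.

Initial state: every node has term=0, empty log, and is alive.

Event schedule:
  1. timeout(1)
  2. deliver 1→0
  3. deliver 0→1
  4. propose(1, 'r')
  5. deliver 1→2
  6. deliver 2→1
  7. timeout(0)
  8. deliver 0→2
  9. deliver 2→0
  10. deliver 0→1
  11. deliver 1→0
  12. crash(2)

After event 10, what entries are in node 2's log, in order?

[1] timeout(1) → N1(cand t1 [-])
[2] deliver 1→0 → N0(foll t1 [-])
[3] deliver 0→1 → N1(lead t1 [-])
[4] propose(1,'r') → N1(lead t1 [r])
[5] deliver 1→2 → N2(foll t1 [-])
[6] deliver 2→1 → ∅
[7] timeout(0) → N0(cand t2 [-])
[8] deliver 0→2 → N2(foll t2 [-])
[9] deliver 2→0 → N0(lead t2 [-])
[10] deliver 0→1 → N1(foll t2 [r])

empty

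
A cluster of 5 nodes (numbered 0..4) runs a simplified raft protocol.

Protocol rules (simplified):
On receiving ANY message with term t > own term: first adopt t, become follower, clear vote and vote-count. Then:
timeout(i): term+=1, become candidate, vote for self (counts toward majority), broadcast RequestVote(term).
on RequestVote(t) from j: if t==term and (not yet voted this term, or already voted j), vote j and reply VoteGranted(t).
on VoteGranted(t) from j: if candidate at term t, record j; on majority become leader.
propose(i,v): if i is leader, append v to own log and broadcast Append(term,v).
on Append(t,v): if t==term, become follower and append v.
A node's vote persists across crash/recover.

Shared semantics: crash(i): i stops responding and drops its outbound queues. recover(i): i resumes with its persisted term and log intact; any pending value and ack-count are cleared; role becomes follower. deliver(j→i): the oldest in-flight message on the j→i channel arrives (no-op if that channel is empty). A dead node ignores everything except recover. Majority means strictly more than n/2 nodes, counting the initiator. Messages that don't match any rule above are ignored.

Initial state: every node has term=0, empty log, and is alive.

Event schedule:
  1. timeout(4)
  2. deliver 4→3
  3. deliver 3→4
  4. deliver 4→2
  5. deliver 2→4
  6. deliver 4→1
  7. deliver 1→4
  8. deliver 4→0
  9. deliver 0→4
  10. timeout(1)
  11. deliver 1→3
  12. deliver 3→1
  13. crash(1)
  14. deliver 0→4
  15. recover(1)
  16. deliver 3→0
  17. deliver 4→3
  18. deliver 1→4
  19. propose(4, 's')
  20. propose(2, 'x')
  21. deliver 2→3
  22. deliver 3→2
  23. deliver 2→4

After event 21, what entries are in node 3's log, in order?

e1 timeout(4): 4[cand,t=1,-]
e2 deliver 4→3: 3[foll,t=1,-]
e3 deliver 3→4: ·
e4 deliver 4→2: 2[foll,t=1,-]
e5 deliver 2→4: 4[lead,t=1,-]
e6 deliver 4→1: 1[foll,t=1,-]
e7 deliver 1→4: ·
e8 deliver 4→0: 0[foll,t=1,-]
e9 deliver 0→4: ·
e10 timeout(1): 1[cand,t=2,-]
e11 deliver 1→3: 3[foll,t=2,-]
e12 deliver 3→1: ·
e13 crash(1): 1[✗cand,t=2,-]
e14 deliver 0→4: ·
e15 recover(1): 1[foll,t=2,-]
e16 deliver 3→0: ·
e17 deliver 4→3: ·
e18 deliver 1→4: ·
e19 propose(4,'s'): 4[lead,t=1,s]
e20 propose(2,'x'): ·
e21 deliver 2→3: ·

empty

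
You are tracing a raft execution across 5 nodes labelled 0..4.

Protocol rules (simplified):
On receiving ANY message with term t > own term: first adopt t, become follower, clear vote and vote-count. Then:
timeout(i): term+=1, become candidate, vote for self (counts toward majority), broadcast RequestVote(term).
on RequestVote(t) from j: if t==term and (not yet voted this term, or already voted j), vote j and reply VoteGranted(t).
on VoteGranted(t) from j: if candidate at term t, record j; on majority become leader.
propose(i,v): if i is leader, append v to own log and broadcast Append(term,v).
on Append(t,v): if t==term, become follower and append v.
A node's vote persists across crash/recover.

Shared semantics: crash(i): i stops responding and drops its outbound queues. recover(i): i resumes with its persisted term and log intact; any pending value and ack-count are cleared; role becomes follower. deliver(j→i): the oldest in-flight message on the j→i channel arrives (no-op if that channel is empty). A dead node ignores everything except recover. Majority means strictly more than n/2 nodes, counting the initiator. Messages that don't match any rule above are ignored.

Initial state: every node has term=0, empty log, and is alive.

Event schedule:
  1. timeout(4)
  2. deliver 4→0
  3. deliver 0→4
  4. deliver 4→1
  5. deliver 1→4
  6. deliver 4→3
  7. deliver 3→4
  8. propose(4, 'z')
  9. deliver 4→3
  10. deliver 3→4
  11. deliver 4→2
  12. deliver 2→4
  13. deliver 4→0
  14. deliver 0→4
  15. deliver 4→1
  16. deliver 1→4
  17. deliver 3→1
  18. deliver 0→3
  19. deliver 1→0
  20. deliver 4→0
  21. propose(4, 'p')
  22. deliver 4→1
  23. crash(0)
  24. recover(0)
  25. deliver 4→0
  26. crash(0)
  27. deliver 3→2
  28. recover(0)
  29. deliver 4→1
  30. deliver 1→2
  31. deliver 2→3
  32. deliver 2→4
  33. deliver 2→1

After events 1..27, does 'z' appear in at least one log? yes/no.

yes

step 1 timeout(4): 4={cand,t=1,log=-}
step 2 deliver 4→0: 0={foll,t=1,log=-}
step 3 deliver 0→4: —
step 4 deliver 4→1: 1={foll,t=1,log=-}
step 5 deliver 1→4: 4={lead,t=1,log=-}
step 6 deliver 4→3: 3={foll,t=1,log=-}
step 7 deliver 3→4: —
step 8 propose(4,'z'): 4={lead,t=1,log=z}
step 9 deliver 4→3: 3={foll,t=1,log=z}
step 10 deliver 3→4: —
step 11 deliver 4→2: 2={foll,t=1,log=-}
step 12 deliver 2→4: —
step 13 deliver 4→0: 0={foll,t=1,log=z}
step 14 deliver 0→4: —
step 15 deliver 4→1: 1={foll,t=1,log=z}
step 16 deliver 1→4: —
step 17 deliver 3→1: —
step 18 deliver 0→3: —
step 19 deliver 1→0: —
step 20 deliver 4→0: —
step 21 propose(4,'p'): 4={lead,t=1,log=z,p}
step 22 deliver 4→1: 1={foll,t=1,log=z,p}
step 23 crash(0): 0={✗foll,t=1,log=z}
step 24 recover(0): 0={foll,t=1,log=z}
step 25 deliver 4→0: 0={foll,t=1,log=z,p}
step 26 crash(0): 0={✗foll,t=1,log=z,p}
step 27 deliver 3→2: —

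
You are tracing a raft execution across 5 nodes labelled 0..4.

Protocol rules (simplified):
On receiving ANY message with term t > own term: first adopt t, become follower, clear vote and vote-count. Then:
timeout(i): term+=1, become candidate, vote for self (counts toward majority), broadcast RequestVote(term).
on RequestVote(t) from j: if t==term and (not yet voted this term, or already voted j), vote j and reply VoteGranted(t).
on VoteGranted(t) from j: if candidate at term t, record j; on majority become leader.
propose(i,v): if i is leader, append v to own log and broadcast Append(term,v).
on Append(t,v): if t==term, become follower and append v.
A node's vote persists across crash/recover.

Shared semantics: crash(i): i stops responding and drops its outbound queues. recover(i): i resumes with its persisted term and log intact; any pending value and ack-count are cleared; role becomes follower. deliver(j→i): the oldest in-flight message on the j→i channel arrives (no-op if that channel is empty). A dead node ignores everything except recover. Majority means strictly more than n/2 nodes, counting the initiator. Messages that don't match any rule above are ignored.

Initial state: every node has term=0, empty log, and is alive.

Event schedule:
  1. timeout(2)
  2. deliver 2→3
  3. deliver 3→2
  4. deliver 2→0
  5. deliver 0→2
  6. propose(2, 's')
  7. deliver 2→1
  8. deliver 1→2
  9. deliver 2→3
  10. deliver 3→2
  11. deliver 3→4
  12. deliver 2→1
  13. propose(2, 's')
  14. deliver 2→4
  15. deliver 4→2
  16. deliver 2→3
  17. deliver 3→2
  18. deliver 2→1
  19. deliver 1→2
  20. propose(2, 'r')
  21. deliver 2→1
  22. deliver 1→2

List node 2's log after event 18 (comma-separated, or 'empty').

after 1 — timeout(2): n2:cand/t1/[-]
after 2 — deliver 2→3: n3:foll/t1/[-]
after 3 — deliver 3→2: ·
after 4 — deliver 2→0: n0:foll/t1/[-]
after 5 — deliver 0→2: n2:lead/t1/[-]
after 6 — propose(2,'s'): n2:lead/t1/[s]
after 7 — deliver 2→1: n1:foll/t1/[-]
after 8 — deliver 1→2: ·
after 9 — deliver 2→3: n3:foll/t1/[s]
after 10 — deliver 3→2: ·
after 11 — deliver 3→4: ·
after 12 — deliver 2→1: n1:foll/t1/[s]
after 13 — propose(2,'s'): n2:lead/t1/[s,s]
after 14 — deliver 2→4: n4:foll/t1/[-]
after 15 — deliver 4→2: ·
after 16 — deliver 2→3: n3:foll/t1/[s,s]
after 17 — deliver 3→2: ·
after 18 — deliver 2→1: n1:foll/t1/[s,s]

s,s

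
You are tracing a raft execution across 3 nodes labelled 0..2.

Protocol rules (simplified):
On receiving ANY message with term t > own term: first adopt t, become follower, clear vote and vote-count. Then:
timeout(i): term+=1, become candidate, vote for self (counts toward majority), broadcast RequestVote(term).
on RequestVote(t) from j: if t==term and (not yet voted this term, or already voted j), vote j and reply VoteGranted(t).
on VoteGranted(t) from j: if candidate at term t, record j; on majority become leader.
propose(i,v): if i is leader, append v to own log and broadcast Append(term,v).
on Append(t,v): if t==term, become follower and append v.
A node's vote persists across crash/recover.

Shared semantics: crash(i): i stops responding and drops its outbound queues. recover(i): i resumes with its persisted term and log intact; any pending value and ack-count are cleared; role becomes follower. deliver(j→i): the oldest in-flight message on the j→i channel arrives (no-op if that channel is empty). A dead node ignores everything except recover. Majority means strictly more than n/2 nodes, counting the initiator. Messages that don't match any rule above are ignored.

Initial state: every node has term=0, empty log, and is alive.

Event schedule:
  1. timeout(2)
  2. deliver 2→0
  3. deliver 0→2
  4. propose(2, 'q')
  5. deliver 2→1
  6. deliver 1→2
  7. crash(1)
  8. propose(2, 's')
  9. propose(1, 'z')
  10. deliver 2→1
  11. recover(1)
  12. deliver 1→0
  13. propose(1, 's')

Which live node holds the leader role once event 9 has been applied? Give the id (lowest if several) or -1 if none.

2

after 1 — timeout(2): n2:cand/t1/[-]
after 2 — deliver 2→0: n0:foll/t1/[-]
after 3 — deliver 0→2: n2:lead/t1/[-]
after 4 — propose(2,'q'): n2:lead/t1/[q]
after 5 — deliver 2→1: n1:foll/t1/[-]
after 6 — deliver 1→2: ·
after 7 — crash(1): n1:✗foll/t1/[-]
after 8 — propose(2,'s'): n2:lead/t1/[q,s]
after 9 — propose(1,'z'): ·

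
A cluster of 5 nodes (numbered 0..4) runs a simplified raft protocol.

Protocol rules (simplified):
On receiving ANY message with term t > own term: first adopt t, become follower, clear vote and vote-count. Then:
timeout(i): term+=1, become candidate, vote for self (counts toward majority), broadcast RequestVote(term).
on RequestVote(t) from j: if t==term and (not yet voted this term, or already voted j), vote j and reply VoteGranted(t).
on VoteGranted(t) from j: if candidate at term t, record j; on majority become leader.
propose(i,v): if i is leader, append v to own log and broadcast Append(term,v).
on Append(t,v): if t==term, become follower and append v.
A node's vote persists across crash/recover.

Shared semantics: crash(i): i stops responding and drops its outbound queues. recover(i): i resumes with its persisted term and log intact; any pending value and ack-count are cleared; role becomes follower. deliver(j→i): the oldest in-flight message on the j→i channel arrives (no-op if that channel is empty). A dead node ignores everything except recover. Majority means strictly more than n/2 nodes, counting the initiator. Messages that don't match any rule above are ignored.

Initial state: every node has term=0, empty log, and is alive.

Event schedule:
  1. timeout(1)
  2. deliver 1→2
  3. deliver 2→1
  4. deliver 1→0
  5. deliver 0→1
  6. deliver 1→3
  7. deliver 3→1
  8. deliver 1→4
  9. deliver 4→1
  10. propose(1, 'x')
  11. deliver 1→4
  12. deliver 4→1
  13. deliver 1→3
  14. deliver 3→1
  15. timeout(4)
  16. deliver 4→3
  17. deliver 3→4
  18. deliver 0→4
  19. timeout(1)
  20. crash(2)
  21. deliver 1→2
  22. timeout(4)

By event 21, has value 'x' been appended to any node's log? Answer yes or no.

e1 timeout(1): 1[cand,t=1,-]
e2 deliver 1→2: 2[foll,t=1,-]
e3 deliver 2→1: ·
e4 deliver 1→0: 0[foll,t=1,-]
e5 deliver 0→1: 1[lead,t=1,-]
e6 deliver 1→3: 3[foll,t=1,-]
e7 deliver 3→1: ·
e8 deliver 1→4: 4[foll,t=1,-]
e9 deliver 4→1: ·
e10 propose(1,'x'): 1[lead,t=1,x]
e11 deliver 1→4: 4[foll,t=1,x]
e12 deliver 4→1: ·
e13 deliver 1→3: 3[foll,t=1,x]
e14 deliver 3→1: ·
e15 timeout(4): 4[cand,t=2,x]
e16 deliver 4→3: 3[foll,t=2,x]
e17 deliver 3→4: ·
e18 deliver 0→4: ·
e19 timeout(1): 1[cand,t=2,x]
e20 crash(2): 2[✗foll,t=1,-]
e21 deliver 1→2: ·

yes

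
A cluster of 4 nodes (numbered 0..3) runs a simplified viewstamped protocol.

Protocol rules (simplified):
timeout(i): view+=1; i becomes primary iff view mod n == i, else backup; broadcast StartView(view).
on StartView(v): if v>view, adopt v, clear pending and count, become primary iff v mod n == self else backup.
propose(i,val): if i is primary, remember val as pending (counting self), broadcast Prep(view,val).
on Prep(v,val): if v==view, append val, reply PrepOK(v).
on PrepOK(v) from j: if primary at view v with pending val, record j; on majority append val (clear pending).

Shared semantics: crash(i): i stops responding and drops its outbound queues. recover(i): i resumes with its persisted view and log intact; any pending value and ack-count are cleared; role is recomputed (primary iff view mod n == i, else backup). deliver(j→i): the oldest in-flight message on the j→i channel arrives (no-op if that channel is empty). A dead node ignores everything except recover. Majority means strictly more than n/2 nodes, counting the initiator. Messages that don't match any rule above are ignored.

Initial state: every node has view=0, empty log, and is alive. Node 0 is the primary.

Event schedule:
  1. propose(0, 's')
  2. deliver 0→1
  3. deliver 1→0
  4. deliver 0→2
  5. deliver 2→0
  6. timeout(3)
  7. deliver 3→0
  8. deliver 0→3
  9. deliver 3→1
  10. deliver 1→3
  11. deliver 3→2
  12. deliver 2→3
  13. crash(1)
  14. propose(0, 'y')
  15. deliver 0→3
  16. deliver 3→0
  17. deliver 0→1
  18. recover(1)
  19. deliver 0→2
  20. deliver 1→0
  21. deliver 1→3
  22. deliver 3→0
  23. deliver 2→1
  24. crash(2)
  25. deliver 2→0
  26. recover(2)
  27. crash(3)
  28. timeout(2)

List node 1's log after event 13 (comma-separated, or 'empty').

s

after 1 — propose(0,'s'): ·
after 2 — deliver 0→1: n1:back/v0/[s]
after 3 — deliver 1→0: ·
after 4 — deliver 0→2: n2:back/v0/[s]
after 5 — deliver 2→0: n0:prim/v0/[s]
after 6 — timeout(3): n3:back/v1/[-]
after 7 — deliver 3→0: n0:back/v1/[s]
after 8 — deliver 0→3: ·
after 9 — deliver 3→1: n1:prim/v1/[s]
after 10 — deliver 1→3: ·
after 11 — deliver 3→2: n2:back/v1/[s]
after 12 — deliver 2→3: ·
after 13 — crash(1): n1:✗prim/v1/[s]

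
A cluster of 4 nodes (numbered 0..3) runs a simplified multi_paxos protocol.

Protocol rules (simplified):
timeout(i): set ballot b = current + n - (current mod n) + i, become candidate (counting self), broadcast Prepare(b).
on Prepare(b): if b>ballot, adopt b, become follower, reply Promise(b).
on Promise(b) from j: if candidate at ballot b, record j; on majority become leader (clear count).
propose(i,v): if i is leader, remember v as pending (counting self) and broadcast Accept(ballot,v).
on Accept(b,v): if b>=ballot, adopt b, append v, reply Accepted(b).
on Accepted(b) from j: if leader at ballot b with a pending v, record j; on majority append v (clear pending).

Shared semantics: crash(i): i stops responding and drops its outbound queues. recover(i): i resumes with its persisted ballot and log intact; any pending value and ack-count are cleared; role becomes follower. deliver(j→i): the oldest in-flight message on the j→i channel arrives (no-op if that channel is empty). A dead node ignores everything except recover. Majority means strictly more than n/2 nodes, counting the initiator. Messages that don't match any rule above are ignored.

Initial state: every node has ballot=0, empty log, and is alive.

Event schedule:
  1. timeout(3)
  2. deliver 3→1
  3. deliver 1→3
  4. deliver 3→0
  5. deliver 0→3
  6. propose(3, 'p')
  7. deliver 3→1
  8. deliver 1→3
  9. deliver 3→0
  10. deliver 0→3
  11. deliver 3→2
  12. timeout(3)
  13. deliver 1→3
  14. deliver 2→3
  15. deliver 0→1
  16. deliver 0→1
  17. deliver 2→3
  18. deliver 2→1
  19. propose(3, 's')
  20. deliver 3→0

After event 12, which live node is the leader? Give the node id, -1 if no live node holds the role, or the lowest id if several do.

-1

e1 timeout(3): 3[cand,b=7,-]
e2 deliver 3→1: 1[foll,b=7,-]
e3 deliver 1→3: ·
e4 deliver 3→0: 0[foll,b=7,-]
e5 deliver 0→3: 3[lead,b=7,-]
e6 propose(3,'p'): ·
e7 deliver 3→1: 1[foll,b=7,p]
e8 deliver 1→3: ·
e9 deliver 3→0: 0[foll,b=7,p]
e10 deliver 0→3: 3[lead,b=7,p]
e11 deliver 3→2: 2[foll,b=7,-]
e12 timeout(3): 3[cand,b=11,p]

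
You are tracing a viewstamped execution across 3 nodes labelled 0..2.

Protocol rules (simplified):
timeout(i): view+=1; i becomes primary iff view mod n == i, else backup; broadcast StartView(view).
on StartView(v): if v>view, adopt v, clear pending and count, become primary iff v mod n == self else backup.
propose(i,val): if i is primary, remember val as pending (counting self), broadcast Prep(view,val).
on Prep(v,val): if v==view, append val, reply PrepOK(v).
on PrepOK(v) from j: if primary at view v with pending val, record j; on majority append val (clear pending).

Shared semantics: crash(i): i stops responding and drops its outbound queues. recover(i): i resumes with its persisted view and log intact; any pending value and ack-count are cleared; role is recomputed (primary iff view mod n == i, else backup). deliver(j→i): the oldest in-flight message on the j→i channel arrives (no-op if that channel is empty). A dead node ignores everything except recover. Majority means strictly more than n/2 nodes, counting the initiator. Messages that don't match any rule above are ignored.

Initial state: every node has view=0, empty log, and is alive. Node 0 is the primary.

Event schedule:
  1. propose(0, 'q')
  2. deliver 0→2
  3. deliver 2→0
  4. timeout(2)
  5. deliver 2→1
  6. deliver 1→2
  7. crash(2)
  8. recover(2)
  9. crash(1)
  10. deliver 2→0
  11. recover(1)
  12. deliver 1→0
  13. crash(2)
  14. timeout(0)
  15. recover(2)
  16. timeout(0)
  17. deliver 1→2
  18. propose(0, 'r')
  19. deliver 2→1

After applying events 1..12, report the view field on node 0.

0

1. propose(0,'q'):  nop
2. deliver 0→2:  <2:back v0 q>
3. deliver 2→0:  <0:prim v0 q>
4. timeout(2):  <2:back v1 q>
5. deliver 2→1:  <1:prim v1 ->
6. deliver 1→2:  nop
7. crash(2):  <2:✗back v1 q>
8. recover(2):  <2:back v1 q>
9. crash(1):  <1:✗prim v1 ->
10. deliver 2→0:  nop
11. recover(1):  <1:prim v1 ->
12. deliver 1→0:  nop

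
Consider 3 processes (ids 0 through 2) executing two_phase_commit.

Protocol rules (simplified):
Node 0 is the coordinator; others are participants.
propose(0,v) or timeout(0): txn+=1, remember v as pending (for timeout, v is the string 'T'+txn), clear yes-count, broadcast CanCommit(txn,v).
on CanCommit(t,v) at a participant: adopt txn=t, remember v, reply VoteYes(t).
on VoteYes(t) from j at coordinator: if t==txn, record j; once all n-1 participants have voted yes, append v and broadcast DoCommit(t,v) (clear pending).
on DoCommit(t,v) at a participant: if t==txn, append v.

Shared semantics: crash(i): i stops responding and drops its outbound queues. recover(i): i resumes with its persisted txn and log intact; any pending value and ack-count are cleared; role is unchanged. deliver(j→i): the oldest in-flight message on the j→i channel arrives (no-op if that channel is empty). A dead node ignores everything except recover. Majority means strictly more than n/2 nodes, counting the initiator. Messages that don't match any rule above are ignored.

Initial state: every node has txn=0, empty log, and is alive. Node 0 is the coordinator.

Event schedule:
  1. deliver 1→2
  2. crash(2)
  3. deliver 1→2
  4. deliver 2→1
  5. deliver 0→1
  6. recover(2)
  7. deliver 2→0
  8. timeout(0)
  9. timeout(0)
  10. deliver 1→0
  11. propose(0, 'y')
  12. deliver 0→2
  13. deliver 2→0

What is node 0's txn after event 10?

step 1 deliver 1→2: —
step 2 crash(2): 2={✗part,t=0,log=-}
step 3 deliver 1→2: —
step 4 deliver 2→1: —
step 5 deliver 0→1: —
step 6 recover(2): 2={part,t=0,log=-}
step 7 deliver 2→0: —
step 8 timeout(0): 0={coor,t=1,log=-}
step 9 timeout(0): 0={coor,t=2,log=-}
step 10 deliver 1→0: —

2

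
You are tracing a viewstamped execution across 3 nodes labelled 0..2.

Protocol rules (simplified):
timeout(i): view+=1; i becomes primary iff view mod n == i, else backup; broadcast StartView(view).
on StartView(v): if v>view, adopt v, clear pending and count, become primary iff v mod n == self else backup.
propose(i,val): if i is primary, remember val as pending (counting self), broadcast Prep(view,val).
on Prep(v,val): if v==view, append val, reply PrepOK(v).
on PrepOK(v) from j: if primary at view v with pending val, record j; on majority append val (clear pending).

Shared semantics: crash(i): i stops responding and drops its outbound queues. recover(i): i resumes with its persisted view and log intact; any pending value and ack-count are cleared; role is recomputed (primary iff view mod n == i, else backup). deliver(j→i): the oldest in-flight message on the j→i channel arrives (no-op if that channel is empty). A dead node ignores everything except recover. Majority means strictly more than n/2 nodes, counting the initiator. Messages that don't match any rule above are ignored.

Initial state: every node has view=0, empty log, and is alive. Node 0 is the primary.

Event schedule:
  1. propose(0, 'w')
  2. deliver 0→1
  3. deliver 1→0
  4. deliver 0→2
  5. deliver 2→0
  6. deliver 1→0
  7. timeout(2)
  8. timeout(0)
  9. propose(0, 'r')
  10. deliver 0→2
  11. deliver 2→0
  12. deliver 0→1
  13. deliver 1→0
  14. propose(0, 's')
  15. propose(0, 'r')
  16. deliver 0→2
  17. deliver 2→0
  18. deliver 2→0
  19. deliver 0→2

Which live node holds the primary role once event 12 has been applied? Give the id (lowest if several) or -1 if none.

1

after 1 — propose(0,'w'): ·
after 2 — deliver 0→1: n1:back/v0/[w]
after 3 — deliver 1→0: n0:prim/v0/[w]
after 4 — deliver 0→2: n2:back/v0/[w]
after 5 — deliver 2→0: ·
after 6 — deliver 1→0: ·
after 7 — timeout(2): n2:back/v1/[w]
after 8 — timeout(0): n0:back/v1/[w]
after 9 — propose(0,'r'): ·
after 10 — deliver 0→2: ·
after 11 — deliver 2→0: ·
after 12 — deliver 0→1: n1:prim/v1/[w]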